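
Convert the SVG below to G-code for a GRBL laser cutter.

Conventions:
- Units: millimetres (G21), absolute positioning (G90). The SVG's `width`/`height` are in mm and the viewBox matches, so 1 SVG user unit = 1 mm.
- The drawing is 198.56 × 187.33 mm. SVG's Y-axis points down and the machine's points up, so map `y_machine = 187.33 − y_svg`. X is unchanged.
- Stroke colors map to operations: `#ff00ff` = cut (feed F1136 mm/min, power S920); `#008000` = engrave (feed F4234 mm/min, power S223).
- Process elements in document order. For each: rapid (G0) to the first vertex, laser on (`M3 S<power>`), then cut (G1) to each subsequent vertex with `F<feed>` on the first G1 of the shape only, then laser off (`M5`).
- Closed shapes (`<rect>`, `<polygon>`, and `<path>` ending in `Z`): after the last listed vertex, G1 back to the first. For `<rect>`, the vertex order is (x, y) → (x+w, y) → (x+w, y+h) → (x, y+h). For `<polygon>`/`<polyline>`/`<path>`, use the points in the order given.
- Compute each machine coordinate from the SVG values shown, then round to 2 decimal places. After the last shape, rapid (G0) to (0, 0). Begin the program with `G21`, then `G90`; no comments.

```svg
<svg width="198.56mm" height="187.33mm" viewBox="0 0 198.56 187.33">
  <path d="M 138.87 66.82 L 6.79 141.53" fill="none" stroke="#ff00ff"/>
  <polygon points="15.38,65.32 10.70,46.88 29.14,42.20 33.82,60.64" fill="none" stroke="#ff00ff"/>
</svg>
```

Since the viewBox matches the mm dimensions, user units are millimetres directly. The only transform is the Y-flip y_m = 187.33 − y_svg.

Shape 1 is a line segment drawn with `<path>`. Its stroke #ff00ff means cut at S920, F1136. After flipping Y the toolpath is (138.87,120.51) → (6.79,45.80).

Shape 2 is a regular polygon drawn with `<polygon>`. Its stroke #ff00ff means cut at S920, F1136. After flipping Y the toolpath is (15.38,122.01) → (10.70,140.45) → (29.14,145.13) → (33.82,126.69) → (15.38,122.01), returning to the start.

G21
G90
G0 X138.87 Y120.51
M3 S920
G1 X6.79 Y45.80 F1136
M5
G0 X15.38 Y122.01
M3 S920
G1 X10.70 Y140.45 F1136
G1 X29.14 Y145.13
G1 X33.82 Y126.69
G1 X15.38 Y122.01
M5
G0 X0.00 Y0.00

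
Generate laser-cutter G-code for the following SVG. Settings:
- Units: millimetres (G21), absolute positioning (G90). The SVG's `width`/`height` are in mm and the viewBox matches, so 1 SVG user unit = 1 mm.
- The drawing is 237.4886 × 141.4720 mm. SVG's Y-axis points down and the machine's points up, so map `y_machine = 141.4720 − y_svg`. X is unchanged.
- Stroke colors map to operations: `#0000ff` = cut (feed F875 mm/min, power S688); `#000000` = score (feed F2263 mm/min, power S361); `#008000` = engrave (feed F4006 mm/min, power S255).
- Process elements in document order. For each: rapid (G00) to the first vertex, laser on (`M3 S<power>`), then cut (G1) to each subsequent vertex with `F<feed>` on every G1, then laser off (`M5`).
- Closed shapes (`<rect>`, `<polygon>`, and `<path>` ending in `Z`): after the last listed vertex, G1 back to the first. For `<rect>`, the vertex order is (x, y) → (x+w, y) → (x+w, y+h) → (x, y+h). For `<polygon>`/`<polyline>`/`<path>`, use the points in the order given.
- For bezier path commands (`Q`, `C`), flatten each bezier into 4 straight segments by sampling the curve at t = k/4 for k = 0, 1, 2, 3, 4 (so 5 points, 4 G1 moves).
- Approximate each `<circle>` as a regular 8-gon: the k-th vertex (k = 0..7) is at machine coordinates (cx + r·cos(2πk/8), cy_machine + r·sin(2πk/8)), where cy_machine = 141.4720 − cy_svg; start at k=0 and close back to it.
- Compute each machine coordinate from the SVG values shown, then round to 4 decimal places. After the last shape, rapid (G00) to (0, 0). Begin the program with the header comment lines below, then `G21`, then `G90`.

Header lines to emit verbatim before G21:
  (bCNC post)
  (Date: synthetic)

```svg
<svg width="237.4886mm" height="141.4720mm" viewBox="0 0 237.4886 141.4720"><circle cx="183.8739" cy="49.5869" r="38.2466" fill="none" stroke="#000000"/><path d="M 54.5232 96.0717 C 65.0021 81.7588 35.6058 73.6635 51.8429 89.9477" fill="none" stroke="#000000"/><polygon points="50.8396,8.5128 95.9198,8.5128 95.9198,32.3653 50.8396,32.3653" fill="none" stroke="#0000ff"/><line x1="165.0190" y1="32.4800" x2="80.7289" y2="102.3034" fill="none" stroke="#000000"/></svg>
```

viewBox `0 0 237.4886 141.4720` with mm width/height → 1 unit = 1 mm. Flip: y_m = 141.4720 − y_svg.

**Shape 1** — `<circle>` circle, stroke `#000000` → score (S361, F2263). Machine vertices: (222.1205,91.8851) → (210.9183,118.9295) → (183.8739,130.1317) → (156.8295,118.9295) → (145.6273,91.8851) → (156.8295,64.8407) → (183.8739,53.6385) → (210.9183,64.8407) → (222.1205,91.8851). Closed: final G1 returns to the first vertex.

**Shape 2** — `<path>` cubic bezier, stroke `#000000` → score (S361, F2263). Control points (SVG): P0=(54.5232,96.0717), P1=(65.0021,81.7588), P2=(35.6058,73.6635), P3=(51.8429,89.9477); sampled at t=k/4. Machine vertices: (54.5232,45.4003) → (56.2418,54.6854) → (51.0237,59.9362) → (46.8853,59.4501) → (51.8429,51.5243). Open path.

**Shape 3** — `<polygon>` rectangle, stroke `#0000ff` → cut (S688, F875). Machine vertices: (50.8396,132.9592) → (95.9198,132.9592) → (95.9198,109.1067) → (50.8396,109.1067) → (50.8396,132.9592). Closed: final G1 returns to the first vertex.

**Shape 4** — `<line>` line segment, stroke `#000000` → score (S361, F2263). Machine vertices: (165.0190,108.9920) → (80.7289,39.1686). Open path.

(bCNC post)
(Date: synthetic)
G21
G90
G00 X222.1205 Y91.8851
M3 S361
G1 X210.9183 Y118.9295 F2263
G1 X183.8739 Y130.1317 F2263
G1 X156.8295 Y118.9295 F2263
G1 X145.6273 Y91.8851 F2263
G1 X156.8295 Y64.8407 F2263
G1 X183.8739 Y53.6385 F2263
G1 X210.9183 Y64.8407 F2263
G1 X222.1205 Y91.8851 F2263
M5
G00 X54.5232 Y45.4003
M3 S361
G1 X56.2418 Y54.6854 F2263
G1 X51.0237 Y59.9362 F2263
G1 X46.8853 Y59.4501 F2263
G1 X51.8429 Y51.5243 F2263
M5
G00 X50.8396 Y132.9592
M3 S688
G1 X95.9198 Y132.9592 F875
G1 X95.9198 Y109.1067 F875
G1 X50.8396 Y109.1067 F875
G1 X50.8396 Y132.9592 F875
M5
G00 X165.0190 Y108.9920
M3 S361
G1 X80.7289 Y39.1686 F2263
M5
G00 X0.0000 Y0.0000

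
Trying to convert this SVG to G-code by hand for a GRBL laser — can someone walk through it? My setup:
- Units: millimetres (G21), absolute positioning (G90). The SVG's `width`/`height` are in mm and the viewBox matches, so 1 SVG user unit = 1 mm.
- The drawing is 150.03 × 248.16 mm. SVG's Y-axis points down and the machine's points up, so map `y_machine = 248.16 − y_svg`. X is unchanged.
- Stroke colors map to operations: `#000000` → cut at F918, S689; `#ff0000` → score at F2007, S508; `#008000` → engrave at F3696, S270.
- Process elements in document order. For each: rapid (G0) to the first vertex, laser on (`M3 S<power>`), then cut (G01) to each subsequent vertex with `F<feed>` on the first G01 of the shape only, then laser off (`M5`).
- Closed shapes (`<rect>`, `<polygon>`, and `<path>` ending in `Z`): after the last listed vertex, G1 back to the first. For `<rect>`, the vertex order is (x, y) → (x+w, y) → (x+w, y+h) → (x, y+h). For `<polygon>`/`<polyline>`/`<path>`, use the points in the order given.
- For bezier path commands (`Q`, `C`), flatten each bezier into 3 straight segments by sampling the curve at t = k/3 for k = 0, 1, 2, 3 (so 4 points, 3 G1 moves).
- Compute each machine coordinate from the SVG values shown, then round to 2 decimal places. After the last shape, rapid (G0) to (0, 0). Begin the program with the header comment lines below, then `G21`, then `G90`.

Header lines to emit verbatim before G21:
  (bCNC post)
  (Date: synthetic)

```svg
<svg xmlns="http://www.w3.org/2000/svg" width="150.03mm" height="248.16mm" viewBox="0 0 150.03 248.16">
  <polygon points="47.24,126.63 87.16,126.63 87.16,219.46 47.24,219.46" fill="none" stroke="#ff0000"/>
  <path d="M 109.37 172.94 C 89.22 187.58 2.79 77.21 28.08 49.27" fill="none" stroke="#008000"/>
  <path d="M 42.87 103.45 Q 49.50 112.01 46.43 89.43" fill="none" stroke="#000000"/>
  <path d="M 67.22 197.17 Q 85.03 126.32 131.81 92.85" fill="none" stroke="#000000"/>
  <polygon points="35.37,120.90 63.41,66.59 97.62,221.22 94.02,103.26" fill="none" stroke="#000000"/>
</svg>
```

(bCNC post)
(Date: synthetic)
G21
G90
G0 X47.24 Y121.53
M3 S508
G01 X87.16 Y121.53 F2007
G01 X87.16 Y28.70
G01 X47.24 Y28.70
G01 X47.24 Y121.53
M5
G0 X109.37 Y75.22
M3 S270
G01 X73.72 Y94.57 F3696
G01 X33.44 Y151.16
G01 X28.08 Y198.89
M5
G0 X42.87 Y144.71
M3 S689
G01 X46.21 Y142.46 F918
G01 X47.40 Y147.14
G01 X46.43 Y158.73
M5
G0 X67.22 Y50.99
M3 S689
G01 X82.31 Y94.07 F918
G01 X103.84 Y128.84
G01 X131.81 Y155.31
M5
G0 X35.37 Y127.26
M3 S689
G01 X63.41 Y181.57 F918
G01 X97.62 Y26.94
G01 X94.02 Y144.90
G01 X35.37 Y127.26
M5
G0 X0.00 Y0.00

viewBox `0 0 150.03 248.16` with mm width/height → 1 unit = 1 mm. Flip: y_m = 248.16 − y_svg.

**Shape 1** — `<polygon>` rectangle, stroke `#ff0000` → score (S508, F2007). Machine vertices: (47.24,121.53) → (87.16,121.53) → (87.16,28.70) → (47.24,28.70) → (47.24,121.53). Closed: final G1 returns to the first vertex.

**Shape 2** — `<path>` cubic bezier, stroke `#008000` → engrave (S270, F3696). Control points (SVG): P0=(109.37,172.94), P1=(89.22,187.58), P2=(2.79,77.21), P3=(28.08,49.27); sampled at t=k/3. Machine vertices: (109.37,75.22) → (73.72,94.57) → (33.44,151.16) → (28.08,198.89). Open path.

**Shape 3** — `<path>` quadratic bezier, stroke `#000000` → cut (S689, F918). Control points (SVG): P0=(42.87,103.45), P1=(49.50,112.01), P2=(46.43,89.43); sampled at t=k/3. Machine vertices: (42.87,144.71) → (46.21,142.46) → (47.40,147.14) → (46.43,158.73). Open path.

**Shape 4** — `<path>` quadratic bezier, stroke `#000000` → cut (S689, F918). Control points (SVG): P0=(67.22,197.17), P1=(85.03,126.32), P2=(131.81,92.85); sampled at t=k/3. Machine vertices: (67.22,50.99) → (82.31,94.07) → (103.84,128.84) → (131.81,155.31). Open path.

**Shape 5** — `<polygon>` closed polygon, stroke `#000000` → cut (S689, F918). Machine vertices: (35.37,127.26) → (63.41,181.57) → (97.62,26.94) → (94.02,144.90) → (35.37,127.26). Closed: final G1 returns to the first vertex.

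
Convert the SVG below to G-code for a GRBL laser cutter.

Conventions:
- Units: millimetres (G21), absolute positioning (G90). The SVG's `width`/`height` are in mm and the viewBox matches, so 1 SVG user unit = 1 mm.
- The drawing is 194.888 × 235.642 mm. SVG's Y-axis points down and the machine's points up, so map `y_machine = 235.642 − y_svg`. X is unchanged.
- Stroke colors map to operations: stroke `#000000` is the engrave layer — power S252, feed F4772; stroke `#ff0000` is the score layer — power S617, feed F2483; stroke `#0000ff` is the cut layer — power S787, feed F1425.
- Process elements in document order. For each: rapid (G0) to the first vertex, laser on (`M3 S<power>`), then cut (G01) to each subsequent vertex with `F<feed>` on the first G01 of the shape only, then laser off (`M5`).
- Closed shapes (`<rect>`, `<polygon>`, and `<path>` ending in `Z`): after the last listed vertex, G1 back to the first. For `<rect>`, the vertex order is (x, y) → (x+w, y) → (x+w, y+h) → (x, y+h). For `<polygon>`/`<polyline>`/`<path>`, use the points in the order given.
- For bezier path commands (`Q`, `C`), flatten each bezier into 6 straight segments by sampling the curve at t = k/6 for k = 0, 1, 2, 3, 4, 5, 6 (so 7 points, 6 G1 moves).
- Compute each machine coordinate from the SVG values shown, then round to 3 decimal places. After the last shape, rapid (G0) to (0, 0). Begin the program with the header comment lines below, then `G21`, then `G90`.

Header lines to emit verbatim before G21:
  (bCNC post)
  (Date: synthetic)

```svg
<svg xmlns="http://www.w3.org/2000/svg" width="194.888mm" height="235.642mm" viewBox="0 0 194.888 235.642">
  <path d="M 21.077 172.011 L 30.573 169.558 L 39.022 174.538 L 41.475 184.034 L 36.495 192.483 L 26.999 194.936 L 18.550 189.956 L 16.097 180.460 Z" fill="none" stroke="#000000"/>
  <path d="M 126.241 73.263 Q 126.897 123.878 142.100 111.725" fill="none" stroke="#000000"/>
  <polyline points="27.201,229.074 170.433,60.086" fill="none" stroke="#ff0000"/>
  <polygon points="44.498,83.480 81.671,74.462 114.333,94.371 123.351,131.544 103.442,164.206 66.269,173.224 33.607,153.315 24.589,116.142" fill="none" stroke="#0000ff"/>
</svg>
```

1 u = 1 mm; y_m = 235.642 − y.

[1] `<path>` regular polygon, #000000→engrave S252 F4772: (21.077,63.631) → (30.573,66.084) → (39.022,61.104) → (41.475,51.608) → (36.495,43.159) → (26.999,40.706) → (18.550,45.686) → (16.097,55.182) → (21.077,63.631) (closed)

[2] `<path>` quadratic bezier, #000000→engrave S252 F4772: (126.241,162.379) → (126.864,147.251) → (128.295,135.610) → (130.534,127.456) → (133.581,122.789) → (137.436,121.610) → (142.100,123.917)

[3] `<polyline>` line segment, #ff0000→score S617 F2483: (27.201,6.568) → (170.433,175.556)

[4] `<polygon>` regular polygon, #0000ff→cut S787 F1425: (44.498,152.162) → (81.671,161.180) → (114.333,141.271) → (123.351,104.098) → (103.442,71.436) → (66.269,62.418) → (33.607,82.327) → (24.589,119.500) → (44.498,152.162) (closed)

(bCNC post)
(Date: synthetic)
G21
G90
G0 X21.077 Y63.631
M3 S252
G01 X30.573 Y66.084 F4772
G01 X39.022 Y61.104
G01 X41.475 Y51.608
G01 X36.495 Y43.159
G01 X26.999 Y40.706
G01 X18.550 Y45.686
G01 X16.097 Y55.182
G01 X21.077 Y63.631
M5
G0 X126.241 Y162.379
M3 S252
G01 X126.864 Y147.251 F4772
G01 X128.295 Y135.610
G01 X130.534 Y127.456
G01 X133.581 Y122.789
G01 X137.436 Y121.610
G01 X142.100 Y123.917
M5
G0 X27.201 Y6.568
M3 S617
G01 X170.433 Y175.556 F2483
M5
G0 X44.498 Y152.162
M3 S787
G01 X81.671 Y161.180 F1425
G01 X114.333 Y141.271
G01 X123.351 Y104.098
G01 X103.442 Y71.436
G01 X66.269 Y62.418
G01 X33.607 Y82.327
G01 X24.589 Y119.500
G01 X44.498 Y152.162
M5
G0 X0.000 Y0.000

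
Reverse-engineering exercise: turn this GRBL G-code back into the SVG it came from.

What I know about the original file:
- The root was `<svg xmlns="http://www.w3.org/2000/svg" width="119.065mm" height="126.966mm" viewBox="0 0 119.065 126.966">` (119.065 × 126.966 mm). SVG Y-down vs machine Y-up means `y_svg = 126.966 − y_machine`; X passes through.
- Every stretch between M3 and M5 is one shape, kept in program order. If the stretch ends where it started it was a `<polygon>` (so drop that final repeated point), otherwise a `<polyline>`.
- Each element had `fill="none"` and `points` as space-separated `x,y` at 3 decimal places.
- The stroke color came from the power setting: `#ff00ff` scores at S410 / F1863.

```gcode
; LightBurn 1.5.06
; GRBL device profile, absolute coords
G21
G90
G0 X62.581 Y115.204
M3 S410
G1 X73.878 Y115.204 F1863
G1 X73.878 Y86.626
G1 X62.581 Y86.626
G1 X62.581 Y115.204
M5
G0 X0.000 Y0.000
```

y_svg = 126.966 − y_m. Every run uses S410, so all elements get stroke `#ff00ff` (score).

[1] closed run; points: 62.581,11.762 73.878,11.762 73.878,40.340 62.581,40.340

<svg xmlns="http://www.w3.org/2000/svg" width="119.065mm" height="126.966mm" viewBox="0 0 119.065 126.966">
  <polygon points="62.581,11.762 73.878,11.762 73.878,40.340 62.581,40.340" fill="none" stroke="#ff00ff"/>
</svg>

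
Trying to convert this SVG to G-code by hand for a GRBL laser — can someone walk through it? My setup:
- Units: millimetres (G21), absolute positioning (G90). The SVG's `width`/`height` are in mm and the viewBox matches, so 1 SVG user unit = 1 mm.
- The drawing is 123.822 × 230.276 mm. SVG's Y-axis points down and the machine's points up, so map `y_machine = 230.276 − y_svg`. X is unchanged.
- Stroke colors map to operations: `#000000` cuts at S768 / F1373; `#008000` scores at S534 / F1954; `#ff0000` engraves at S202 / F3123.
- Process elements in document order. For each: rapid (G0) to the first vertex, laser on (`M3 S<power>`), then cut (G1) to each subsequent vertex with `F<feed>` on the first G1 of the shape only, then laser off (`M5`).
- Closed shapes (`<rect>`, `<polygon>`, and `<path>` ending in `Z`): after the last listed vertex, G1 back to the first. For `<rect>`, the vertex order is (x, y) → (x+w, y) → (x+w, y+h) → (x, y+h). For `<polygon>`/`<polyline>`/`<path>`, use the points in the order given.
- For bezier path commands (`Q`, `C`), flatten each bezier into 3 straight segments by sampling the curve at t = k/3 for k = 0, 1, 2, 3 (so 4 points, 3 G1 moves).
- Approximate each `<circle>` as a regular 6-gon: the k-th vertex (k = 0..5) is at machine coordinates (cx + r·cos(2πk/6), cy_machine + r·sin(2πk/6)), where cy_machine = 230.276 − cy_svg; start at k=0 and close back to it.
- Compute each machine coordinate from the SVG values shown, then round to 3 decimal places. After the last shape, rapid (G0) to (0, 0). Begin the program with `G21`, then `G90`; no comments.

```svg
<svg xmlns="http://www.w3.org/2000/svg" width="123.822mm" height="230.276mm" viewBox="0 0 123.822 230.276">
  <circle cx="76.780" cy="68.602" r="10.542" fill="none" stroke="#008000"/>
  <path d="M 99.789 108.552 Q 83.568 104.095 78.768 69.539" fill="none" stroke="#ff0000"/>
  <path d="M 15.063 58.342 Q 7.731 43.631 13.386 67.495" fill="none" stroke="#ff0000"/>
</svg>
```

Since the viewBox matches the mm dimensions, user units are millimetres directly. The only transform is the Y-flip y_m = 230.276 − y_svg.

Shape 1 is a circle drawn with `<circle>`. Its stroke #008000 means score at S534, F1954. After flipping Y the toolpath is (87.322,161.674) → (82.051,170.804) → (71.509,170.804) → (66.238,161.674) → (71.509,152.544) → (82.051,152.544) → (87.322,161.674), returning to the start.

Shape 2 is a quadratic bezier drawn with `<path>`. Its stroke #ff0000 means engrave at S202, F3123. After flipping Y the toolpath is (99.789,121.724) → (90.244,128.040) → (83.237,141.044) → (78.768,160.737).

Shape 3 is a quadratic bezier drawn with `<path>`. Its stroke #ff0000 means engrave at S202, F3123. After flipping Y the toolpath is (15.063,171.934) → (11.618,177.455) → (11.059,174.404) → (13.386,162.781).

G21
G90
G0 X87.322 Y161.674
M3 S534
G1 X82.051 Y170.804 F1954
G1 X71.509 Y170.804
G1 X66.238 Y161.674
G1 X71.509 Y152.544
G1 X82.051 Y152.544
G1 X87.322 Y161.674
M5
G0 X99.789 Y121.724
M3 S202
G1 X90.244 Y128.040 F3123
G1 X83.237 Y141.044
G1 X78.768 Y160.737
M5
G0 X15.063 Y171.934
M3 S202
G1 X11.618 Y177.455 F3123
G1 X11.059 Y174.404
G1 X13.386 Y162.781
M5
G0 X0.000 Y0.000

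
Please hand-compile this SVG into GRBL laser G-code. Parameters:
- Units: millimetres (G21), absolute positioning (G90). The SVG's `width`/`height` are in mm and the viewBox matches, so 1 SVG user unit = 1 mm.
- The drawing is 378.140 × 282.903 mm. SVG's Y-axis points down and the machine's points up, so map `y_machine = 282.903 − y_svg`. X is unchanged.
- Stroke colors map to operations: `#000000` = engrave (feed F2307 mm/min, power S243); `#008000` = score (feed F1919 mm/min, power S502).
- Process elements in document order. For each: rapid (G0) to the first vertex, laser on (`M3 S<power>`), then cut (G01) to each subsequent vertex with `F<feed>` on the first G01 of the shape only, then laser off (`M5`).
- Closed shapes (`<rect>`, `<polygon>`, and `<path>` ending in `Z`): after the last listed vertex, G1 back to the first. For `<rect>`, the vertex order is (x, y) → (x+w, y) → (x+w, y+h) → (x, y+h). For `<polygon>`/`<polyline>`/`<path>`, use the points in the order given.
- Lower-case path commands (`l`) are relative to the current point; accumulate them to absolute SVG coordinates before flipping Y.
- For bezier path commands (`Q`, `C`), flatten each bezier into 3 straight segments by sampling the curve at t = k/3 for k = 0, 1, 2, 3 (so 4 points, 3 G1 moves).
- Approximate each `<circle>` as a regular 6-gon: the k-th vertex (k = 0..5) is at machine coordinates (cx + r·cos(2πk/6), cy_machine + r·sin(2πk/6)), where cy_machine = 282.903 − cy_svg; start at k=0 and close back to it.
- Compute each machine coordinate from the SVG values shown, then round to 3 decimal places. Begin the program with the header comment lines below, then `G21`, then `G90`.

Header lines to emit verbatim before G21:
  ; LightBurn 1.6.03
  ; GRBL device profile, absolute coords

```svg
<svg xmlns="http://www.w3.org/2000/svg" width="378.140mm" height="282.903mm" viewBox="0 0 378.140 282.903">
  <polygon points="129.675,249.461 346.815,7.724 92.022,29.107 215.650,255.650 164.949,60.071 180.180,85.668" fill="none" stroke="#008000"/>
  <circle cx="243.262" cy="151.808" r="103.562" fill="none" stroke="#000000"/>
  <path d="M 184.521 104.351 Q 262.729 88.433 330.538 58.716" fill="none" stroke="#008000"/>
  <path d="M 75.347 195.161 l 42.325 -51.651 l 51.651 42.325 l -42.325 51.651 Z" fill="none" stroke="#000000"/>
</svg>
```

viewBox `0 0 378.140 282.903` with mm width/height → 1 unit = 1 mm. Flip: y_m = 282.903 − y_svg.

**Shape 1** — `<polygon>` closed polygon, stroke `#008000` → score (S502, F1919). Machine vertices: (129.675,33.442) → (346.815,275.179) → (92.022,253.796) → (215.650,27.253) → (164.949,222.832) → (180.180,197.235) → (129.675,33.442). Closed: final G1 returns to the first vertex.

**Shape 2** — `<circle>` circle, stroke `#000000` → engrave (S243, F2307). Machine vertices: (346.824,131.095) → (295.043,220.782) → (191.481,220.782) → (139.700,131.095) → (191.481,41.408) → (295.043,41.408) → (346.824,131.095). Closed: final G1 returns to the first vertex.

**Shape 3** — `<path>` quadratic bezier, stroke `#008000` → score (S502, F1919). Control points (SVG): P0=(184.521,104.351), P1=(262.729,88.433), P2=(330.538,58.716); sampled at t=k/3. Machine vertices: (184.521,178.552) → (235.504,190.697) → (284.177,205.909) → (330.538,224.187). Open path.

**Shape 4** — `<path>` regular polygon, stroke `#000000` → engrave (S243, F2307). Machine vertices: (75.347,87.742) → (117.672,139.393) → (169.323,97.068) → (126.998,45.417) → (75.347,87.742). Closed: final G1 returns to the first vertex.

; LightBurn 1.6.03
; GRBL device profile, absolute coords
G21
G90
G0 X129.675 Y33.442
M3 S502
G01 X346.815 Y275.179 F1919
G01 X92.022 Y253.796
G01 X215.650 Y27.253
G01 X164.949 Y222.832
G01 X180.180 Y197.235
G01 X129.675 Y33.442
M5
G0 X346.824 Y131.095
M3 S243
G01 X295.043 Y220.782 F2307
G01 X191.481 Y220.782
G01 X139.700 Y131.095
G01 X191.481 Y41.408
G01 X295.043 Y41.408
G01 X346.824 Y131.095
M5
G0 X184.521 Y178.552
M3 S502
G01 X235.504 Y190.697 F1919
G01 X284.177 Y205.909
G01 X330.538 Y224.187
M5
G0 X75.347 Y87.742
M3 S243
G01 X117.672 Y139.393 F2307
G01 X169.323 Y97.068
G01 X126.998 Y45.417
G01 X75.347 Y87.742
M5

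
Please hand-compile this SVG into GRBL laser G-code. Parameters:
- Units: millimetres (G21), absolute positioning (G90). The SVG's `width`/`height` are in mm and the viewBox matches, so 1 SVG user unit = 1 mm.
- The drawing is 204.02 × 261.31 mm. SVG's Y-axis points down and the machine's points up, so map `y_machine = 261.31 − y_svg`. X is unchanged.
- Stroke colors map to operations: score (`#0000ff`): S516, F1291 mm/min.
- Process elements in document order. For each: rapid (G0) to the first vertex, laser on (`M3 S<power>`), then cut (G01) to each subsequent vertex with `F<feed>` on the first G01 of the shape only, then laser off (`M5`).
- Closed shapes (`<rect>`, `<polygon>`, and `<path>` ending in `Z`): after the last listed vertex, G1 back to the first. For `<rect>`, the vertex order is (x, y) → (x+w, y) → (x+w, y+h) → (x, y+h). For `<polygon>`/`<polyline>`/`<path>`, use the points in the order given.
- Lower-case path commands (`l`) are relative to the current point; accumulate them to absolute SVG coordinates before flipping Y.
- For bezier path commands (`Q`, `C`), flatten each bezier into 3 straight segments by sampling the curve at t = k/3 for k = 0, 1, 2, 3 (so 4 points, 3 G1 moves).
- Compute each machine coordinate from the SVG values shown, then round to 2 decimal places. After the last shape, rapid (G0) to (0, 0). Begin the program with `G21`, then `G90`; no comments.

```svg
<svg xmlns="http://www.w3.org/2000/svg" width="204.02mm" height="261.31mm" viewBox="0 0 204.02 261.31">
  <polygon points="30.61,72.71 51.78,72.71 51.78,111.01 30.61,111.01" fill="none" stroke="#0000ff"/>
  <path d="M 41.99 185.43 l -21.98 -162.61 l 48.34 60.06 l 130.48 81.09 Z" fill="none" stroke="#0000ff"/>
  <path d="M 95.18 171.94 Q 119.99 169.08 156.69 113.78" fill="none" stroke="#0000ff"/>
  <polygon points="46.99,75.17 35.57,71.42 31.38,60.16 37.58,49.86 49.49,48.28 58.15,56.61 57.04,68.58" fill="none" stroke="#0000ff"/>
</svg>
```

Since the viewBox matches the mm dimensions, user units are millimetres directly. The only transform is the Y-flip y_m = 261.31 − y_svg.

Shape 1 is a rectangle drawn with `<polygon>`. Its stroke #0000ff means score at S516, F1291. After flipping Y the toolpath is (30.61,188.60) → (51.78,188.60) → (51.78,150.30) → (30.61,150.30) → (30.61,188.60), returning to the start.

Shape 2 is a closed polygon drawn with `<path>`. Its stroke #0000ff means score at S516, F1291. After flipping Y the toolpath is (41.99,75.88) → (20.01,238.49) → (68.35,178.43) → (198.83,97.34) → (41.99,75.88), returning to the start.

Shape 3 is a quadratic bezier drawn with `<path>`. Its stroke #0000ff means score at S516, F1291. After flipping Y the toolpath is (95.18,89.37) → (113.04,97.10) → (133.54,116.49) → (156.69,147.53).

Shape 4 is a regular polygon drawn with `<polygon>`. Its stroke #0000ff means score at S516, F1291. After flipping Y the toolpath is (46.99,186.14) → (35.57,189.89) → (31.38,201.15) → (37.58,211.45) → (49.49,213.03) → (58.15,204.70) → (57.04,192.73) → (46.99,186.14), returning to the start.

G21
G90
G0 X30.61 Y188.60
M3 S516
G01 X51.78 Y188.60 F1291
G01 X51.78 Y150.30
G01 X30.61 Y150.30
G01 X30.61 Y188.60
M5
G0 X41.99 Y75.88
M3 S516
G01 X20.01 Y238.49 F1291
G01 X68.35 Y178.43
G01 X198.83 Y97.34
G01 X41.99 Y75.88
M5
G0 X95.18 Y89.37
M3 S516
G01 X113.04 Y97.10 F1291
G01 X133.54 Y116.49
G01 X156.69 Y147.53
M5
G0 X46.99 Y186.14
M3 S516
G01 X35.57 Y189.89 F1291
G01 X31.38 Y201.15
G01 X37.58 Y211.45
G01 X49.49 Y213.03
G01 X58.15 Y204.70
G01 X57.04 Y192.73
G01 X46.99 Y186.14
M5
G0 X0.00 Y0.00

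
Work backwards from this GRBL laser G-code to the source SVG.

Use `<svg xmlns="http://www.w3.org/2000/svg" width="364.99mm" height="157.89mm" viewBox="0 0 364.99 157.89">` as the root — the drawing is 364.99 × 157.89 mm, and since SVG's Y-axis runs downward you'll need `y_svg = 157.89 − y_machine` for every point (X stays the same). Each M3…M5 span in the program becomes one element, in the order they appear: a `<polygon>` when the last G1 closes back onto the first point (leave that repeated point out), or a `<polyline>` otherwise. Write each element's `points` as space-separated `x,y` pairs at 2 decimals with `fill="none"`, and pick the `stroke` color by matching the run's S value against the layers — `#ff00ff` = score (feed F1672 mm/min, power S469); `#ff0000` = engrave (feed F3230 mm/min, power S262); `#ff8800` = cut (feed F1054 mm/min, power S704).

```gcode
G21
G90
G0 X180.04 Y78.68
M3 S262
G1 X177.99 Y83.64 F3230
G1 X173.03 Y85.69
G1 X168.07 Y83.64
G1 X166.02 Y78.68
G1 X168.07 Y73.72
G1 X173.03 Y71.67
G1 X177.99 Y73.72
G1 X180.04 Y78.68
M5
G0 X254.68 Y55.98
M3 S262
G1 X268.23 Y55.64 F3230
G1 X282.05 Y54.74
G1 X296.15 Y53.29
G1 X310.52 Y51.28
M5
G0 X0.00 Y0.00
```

Machine Y-up, SVG Y-down with viewBox height 157.89, so y_svg = 157.89 − y_machine; X carries over. Every run uses S262, so all elements get stroke `#ff0000` (engrave).

Run 1: The run returns to its start, so emit a `<polygon>` with points (Y-flipped): 180.04,79.21 177.99,74.25 173.03,72.20 168.07,74.25 166.02,79.21 168.07,84.17 173.03,86.22 177.99,84.17.

Run 2: The run is open, so emit a `<polyline>` with points (Y-flipped): 254.68,101.91 268.23,102.25 282.05,103.15 296.15,104.60 310.52,106.61.

<svg xmlns="http://www.w3.org/2000/svg" width="364.99mm" height="157.89mm" viewBox="0 0 364.99 157.89">
  <polygon points="180.04,79.21 177.99,74.25 173.03,72.20 168.07,74.25 166.02,79.21 168.07,84.17 173.03,86.22 177.99,84.17" fill="none" stroke="#ff0000"/>
  <polyline points="254.68,101.91 268.23,102.25 282.05,103.15 296.15,104.60 310.52,106.61" fill="none" stroke="#ff0000"/>
</svg>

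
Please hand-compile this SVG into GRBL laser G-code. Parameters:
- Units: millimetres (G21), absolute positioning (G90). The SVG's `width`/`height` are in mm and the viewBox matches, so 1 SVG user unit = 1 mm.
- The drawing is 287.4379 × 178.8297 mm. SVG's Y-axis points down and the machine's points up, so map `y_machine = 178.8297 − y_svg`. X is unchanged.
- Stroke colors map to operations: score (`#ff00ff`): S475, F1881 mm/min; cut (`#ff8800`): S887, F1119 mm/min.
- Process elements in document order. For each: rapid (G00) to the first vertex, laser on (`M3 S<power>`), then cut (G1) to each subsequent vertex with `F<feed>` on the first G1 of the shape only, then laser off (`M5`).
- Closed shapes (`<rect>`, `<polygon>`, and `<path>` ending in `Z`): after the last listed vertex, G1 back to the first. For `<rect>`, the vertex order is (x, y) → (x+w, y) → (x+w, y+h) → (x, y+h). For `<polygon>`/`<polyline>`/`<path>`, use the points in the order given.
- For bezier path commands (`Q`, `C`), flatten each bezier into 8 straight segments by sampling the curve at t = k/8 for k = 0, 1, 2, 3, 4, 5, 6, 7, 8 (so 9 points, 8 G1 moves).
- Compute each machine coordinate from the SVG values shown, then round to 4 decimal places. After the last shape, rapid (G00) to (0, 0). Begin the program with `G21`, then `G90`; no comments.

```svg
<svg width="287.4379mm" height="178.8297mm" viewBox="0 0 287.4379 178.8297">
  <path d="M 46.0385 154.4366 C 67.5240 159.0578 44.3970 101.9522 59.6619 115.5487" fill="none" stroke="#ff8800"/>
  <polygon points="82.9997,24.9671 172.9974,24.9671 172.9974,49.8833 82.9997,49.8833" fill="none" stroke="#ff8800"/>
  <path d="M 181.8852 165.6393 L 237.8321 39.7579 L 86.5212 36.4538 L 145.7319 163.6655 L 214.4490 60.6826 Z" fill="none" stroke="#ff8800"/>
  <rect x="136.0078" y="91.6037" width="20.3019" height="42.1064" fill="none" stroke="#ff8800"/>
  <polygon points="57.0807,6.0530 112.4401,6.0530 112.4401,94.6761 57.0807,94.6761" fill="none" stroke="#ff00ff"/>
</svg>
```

G21
G90
G00 X46.0385 Y24.3931
M3 S887
G1 X52.1665 Y25.2949 F1119
G1 X55.0847 Y30.4318
G1 X55.7660 Y38.2517
G1 X55.1829 Y47.2028
G1 X54.3083 Y55.7332
G1 X54.1148 Y62.2909
G1 X55.5751 Y65.3242
G1 X59.6619 Y63.2810
M5
G00 X82.9997 Y153.8626
M3 S887
G1 X172.9974 Y153.8626 F1119
G1 X172.9974 Y128.9464
G1 X82.9997 Y128.9464
G1 X82.9997 Y153.8626
M5
G00 X181.8852 Y13.1904
M3 S887
G1 X237.8321 Y139.0718 F1119
G1 X86.5212 Y142.3759
G1 X145.7319 Y15.1642
G1 X214.4490 Y118.1471
G1 X181.8852 Y13.1904
M5
G00 X136.0078 Y87.2260
M3 S887
G1 X156.3097 Y87.2260 F1119
G1 X156.3097 Y45.1196
G1 X136.0078 Y45.1196
G1 X136.0078 Y87.2260
M5
G00 X57.0807 Y172.7767
M3 S475
G1 X112.4401 Y172.7767 F1881
G1 X112.4401 Y84.1536
G1 X57.0807 Y84.1536
G1 X57.0807 Y172.7767
M5
G00 X0.0000 Y0.0000

viewBox `0 0 287.4379 178.8297` with mm width/height → 1 unit = 1 mm. Flip: y_m = 178.8297 − y_svg.

**Shape 1** — `<path>` cubic bezier, stroke `#ff8800` → cut (S887, F1119). Control points (SVG): P0=(46.0385,154.4366), P1=(67.5240,159.0578), P2=(44.3970,101.9522), P3=(59.6619,115.5487); sampled at t=k/8. Machine vertices: (46.0385,24.3931) → (52.1665,25.2949) → (55.0847,30.4318) → (55.7660,38.2517) → (55.1829,47.2028) → (54.3083,55.7332) → (54.1148,62.2909) → (55.5751,65.3242) → (59.6619,63.2810). Open path.

**Shape 2** — `<polygon>` rectangle, stroke `#ff8800` → cut (S887, F1119). Machine vertices: (82.9997,153.8626) → (172.9974,153.8626) → (172.9974,128.9464) → (82.9997,128.9464) → (82.9997,153.8626). Closed: final G1 returns to the first vertex.

**Shape 3** — `<path>` closed polygon, stroke `#ff8800` → cut (S887, F1119). Machine vertices: (181.8852,13.1904) → (237.8321,139.0718) → (86.5212,142.3759) → (145.7319,15.1642) → (214.4490,118.1471) → (181.8852,13.1904). Closed: final G1 returns to the first vertex.

**Shape 4** — `<rect>` rectangle, stroke `#ff8800` → cut (S887, F1119). Machine vertices: (136.0078,87.2260) → (156.3097,87.2260) → (156.3097,45.1196) → (136.0078,45.1196) → (136.0078,87.2260). Closed: final G1 returns to the first vertex.

**Shape 5** — `<polygon>` rectangle, stroke `#ff00ff` → score (S475, F1881). Machine vertices: (57.0807,172.7767) → (112.4401,172.7767) → (112.4401,84.1536) → (57.0807,84.1536) → (57.0807,172.7767). Closed: final G1 returns to the first vertex.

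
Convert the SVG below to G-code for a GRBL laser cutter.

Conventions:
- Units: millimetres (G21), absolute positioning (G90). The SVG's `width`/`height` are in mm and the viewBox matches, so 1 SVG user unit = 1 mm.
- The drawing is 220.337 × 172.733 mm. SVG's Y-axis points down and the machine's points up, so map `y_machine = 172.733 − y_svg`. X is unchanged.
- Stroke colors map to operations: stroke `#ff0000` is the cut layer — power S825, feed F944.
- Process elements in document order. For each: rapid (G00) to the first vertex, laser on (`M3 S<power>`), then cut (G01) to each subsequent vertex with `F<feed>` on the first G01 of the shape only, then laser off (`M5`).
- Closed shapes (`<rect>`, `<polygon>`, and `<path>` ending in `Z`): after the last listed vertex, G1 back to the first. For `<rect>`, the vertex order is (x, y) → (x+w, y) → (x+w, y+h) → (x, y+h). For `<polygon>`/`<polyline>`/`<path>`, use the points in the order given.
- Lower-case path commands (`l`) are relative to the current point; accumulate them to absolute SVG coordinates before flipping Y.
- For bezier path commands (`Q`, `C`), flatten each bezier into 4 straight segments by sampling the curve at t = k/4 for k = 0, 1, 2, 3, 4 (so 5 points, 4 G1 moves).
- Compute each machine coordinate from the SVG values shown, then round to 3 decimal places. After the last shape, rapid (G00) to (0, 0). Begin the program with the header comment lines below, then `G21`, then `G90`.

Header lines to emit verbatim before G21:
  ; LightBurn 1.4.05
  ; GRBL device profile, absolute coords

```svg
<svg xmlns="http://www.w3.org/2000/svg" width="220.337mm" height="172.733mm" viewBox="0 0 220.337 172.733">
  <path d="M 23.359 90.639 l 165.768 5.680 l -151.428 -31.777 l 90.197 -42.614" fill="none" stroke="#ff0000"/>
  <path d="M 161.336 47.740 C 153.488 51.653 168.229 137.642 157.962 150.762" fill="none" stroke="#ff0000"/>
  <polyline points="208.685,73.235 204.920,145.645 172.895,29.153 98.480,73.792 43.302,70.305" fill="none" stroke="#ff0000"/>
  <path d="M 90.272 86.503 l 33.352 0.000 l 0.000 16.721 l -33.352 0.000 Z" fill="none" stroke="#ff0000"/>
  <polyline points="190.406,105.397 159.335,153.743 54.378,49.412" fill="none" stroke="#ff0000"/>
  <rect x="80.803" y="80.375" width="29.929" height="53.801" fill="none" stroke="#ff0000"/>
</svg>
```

Since the viewBox matches the mm dimensions, user units are millimetres directly. The only transform is the Y-flip y_m = 172.733 − y_svg.

Shape 1 is a open polyline drawn with `<path>`. Its stroke #ff0000 means cut at S825, F944. After flipping Y the toolpath is (23.359,82.094) → (189.127,76.414) → (37.699,108.191) → (127.896,150.805).

Shape 2 is a cubic bezier drawn with `<path>`. Its stroke #ff0000 means cut at S825, F944. After flipping Y the toolpath is (161.336,124.993) → (158.942,109.090) → (160.556,76.935) → (161.717,43.053) → (157.962,21.971).

Shape 3 is a open polyline drawn with `<polyline>`. Its stroke #ff0000 means cut at S825, F944. After flipping Y the toolpath is (208.685,99.498) → (204.920,27.088) → (172.895,143.580) → (98.480,98.941) → (43.302,102.428).

Shape 4 is a rectangle drawn with `<path>`. Its stroke #ff0000 means cut at S825, F944. After flipping Y the toolpath is (90.272,86.230) → (123.624,86.230) → (123.624,69.509) → (90.272,69.509) → (90.272,86.230), returning to the start.

Shape 5 is a open polyline drawn with `<polyline>`. Its stroke #ff0000 means cut at S825, F944. After flipping Y the toolpath is (190.406,67.336) → (159.335,18.990) → (54.378,123.321).

Shape 6 is a rectangle drawn with `<rect>`. Its stroke #ff0000 means cut at S825, F944. After flipping Y the toolpath is (80.803,92.358) → (110.732,92.358) → (110.732,38.557) → (80.803,38.557) → (80.803,92.358), returning to the start.

; LightBurn 1.4.05
; GRBL device profile, absolute coords
G21
G90
G00 X23.359 Y82.094
M3 S825
G01 X189.127 Y76.414 F944
G01 X37.699 Y108.191
G01 X127.896 Y150.805
M5
G00 X161.336 Y124.993
M3 S825
G01 X158.942 Y109.090 F944
G01 X160.556 Y76.935
G01 X161.717 Y43.053
G01 X157.962 Y21.971
M5
G00 X208.685 Y99.498
M3 S825
G01 X204.920 Y27.088 F944
G01 X172.895 Y143.580
G01 X98.480 Y98.941
G01 X43.302 Y102.428
M5
G00 X90.272 Y86.230
M3 S825
G01 X123.624 Y86.230 F944
G01 X123.624 Y69.509
G01 X90.272 Y69.509
G01 X90.272 Y86.230
M5
G00 X190.406 Y67.336
M3 S825
G01 X159.335 Y18.990 F944
G01 X54.378 Y123.321
M5
G00 X80.803 Y92.358
M3 S825
G01 X110.732 Y92.358 F944
G01 X110.732 Y38.557
G01 X80.803 Y38.557
G01 X80.803 Y92.358
M5
G00 X0.000 Y0.000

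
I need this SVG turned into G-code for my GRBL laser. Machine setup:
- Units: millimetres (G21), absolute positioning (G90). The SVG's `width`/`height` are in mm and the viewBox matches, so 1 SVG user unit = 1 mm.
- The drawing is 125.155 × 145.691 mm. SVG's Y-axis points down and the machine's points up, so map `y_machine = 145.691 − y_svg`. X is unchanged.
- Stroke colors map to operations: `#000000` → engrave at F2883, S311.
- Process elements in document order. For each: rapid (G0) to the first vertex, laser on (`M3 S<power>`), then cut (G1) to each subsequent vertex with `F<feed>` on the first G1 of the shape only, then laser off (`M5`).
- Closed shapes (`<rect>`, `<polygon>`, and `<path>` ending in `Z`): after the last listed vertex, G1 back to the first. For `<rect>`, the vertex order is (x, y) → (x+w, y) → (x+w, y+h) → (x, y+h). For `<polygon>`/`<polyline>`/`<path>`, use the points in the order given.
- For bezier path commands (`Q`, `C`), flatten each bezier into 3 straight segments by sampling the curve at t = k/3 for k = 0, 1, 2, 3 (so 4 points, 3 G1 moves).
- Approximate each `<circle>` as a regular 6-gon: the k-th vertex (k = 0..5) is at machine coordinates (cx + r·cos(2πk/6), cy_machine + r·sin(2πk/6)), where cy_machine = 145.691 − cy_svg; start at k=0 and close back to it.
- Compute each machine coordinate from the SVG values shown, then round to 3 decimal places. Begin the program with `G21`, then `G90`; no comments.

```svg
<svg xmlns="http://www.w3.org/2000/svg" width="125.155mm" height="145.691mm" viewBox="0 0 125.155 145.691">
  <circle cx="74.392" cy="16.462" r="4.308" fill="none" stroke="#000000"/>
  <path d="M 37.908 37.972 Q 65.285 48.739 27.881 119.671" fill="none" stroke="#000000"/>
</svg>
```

G21
G90
G0 X78.700 Y129.229
M3 S311
G1 X76.546 Y132.960 F2883
G1 X72.238 Y132.960
G1 X70.084 Y129.229
G1 X72.238 Y125.498
G1 X76.546 Y125.498
G1 X78.700 Y129.229
M5
G0 X37.908 Y107.719
M3 S311
G1 X48.961 Y93.856 F2883
G1 X45.619 Y66.623
G1 X27.881 Y26.020
M5

1 u = 1 mm; y_m = 145.691 − y.

[1] `<circle>` circle, #000000→engrave S311 F2883: (78.700,129.229) → (76.546,132.960) → (72.238,132.960) → (70.084,129.229) → (72.238,125.498) → (76.546,125.498) → (78.700,129.229) (closed)

[2] `<path>` quadratic bezier, #000000→engrave S311 F2883: (37.908,107.719) → (48.961,93.856) → (45.619,66.623) → (27.881,26.020)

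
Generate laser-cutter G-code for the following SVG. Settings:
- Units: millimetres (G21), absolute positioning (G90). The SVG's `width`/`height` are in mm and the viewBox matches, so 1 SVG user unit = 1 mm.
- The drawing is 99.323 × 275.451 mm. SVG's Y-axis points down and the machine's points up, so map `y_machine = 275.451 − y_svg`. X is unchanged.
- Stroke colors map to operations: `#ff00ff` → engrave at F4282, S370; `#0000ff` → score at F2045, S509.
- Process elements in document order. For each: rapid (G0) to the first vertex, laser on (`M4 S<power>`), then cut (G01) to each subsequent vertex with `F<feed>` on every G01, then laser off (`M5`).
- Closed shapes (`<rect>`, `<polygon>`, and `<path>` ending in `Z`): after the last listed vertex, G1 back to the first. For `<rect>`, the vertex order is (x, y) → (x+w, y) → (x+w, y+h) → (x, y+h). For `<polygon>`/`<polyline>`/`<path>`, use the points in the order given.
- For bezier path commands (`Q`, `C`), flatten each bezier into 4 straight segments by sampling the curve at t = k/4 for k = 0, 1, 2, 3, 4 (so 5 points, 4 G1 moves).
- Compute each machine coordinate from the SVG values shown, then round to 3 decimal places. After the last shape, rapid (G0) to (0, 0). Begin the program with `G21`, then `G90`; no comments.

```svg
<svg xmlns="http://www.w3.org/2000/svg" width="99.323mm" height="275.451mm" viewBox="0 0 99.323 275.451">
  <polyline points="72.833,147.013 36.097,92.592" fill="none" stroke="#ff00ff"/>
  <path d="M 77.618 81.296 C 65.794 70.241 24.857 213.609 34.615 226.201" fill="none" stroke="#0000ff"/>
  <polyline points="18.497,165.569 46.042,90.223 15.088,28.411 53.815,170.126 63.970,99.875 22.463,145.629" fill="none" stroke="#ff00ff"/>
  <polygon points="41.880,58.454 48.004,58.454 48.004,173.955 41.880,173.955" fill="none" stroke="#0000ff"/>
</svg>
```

G21
G90
G0 X72.833 Y128.438
M4 S370
G01 X36.097 Y182.859 F4282
M5
G0 X77.618 Y194.155
M4 S509
G01 X64.538 Y177.948 F2045
G01 X48.023 Y130.570 F2045
G01 X35.555 Y78.758 F2045
G01 X34.615 Y49.250 F2045
M5
G0 X18.497 Y109.882
M4 S370
G01 X46.042 Y185.228 F4282
G01 X15.088 Y247.040 F4282
G01 X53.815 Y105.325 F4282
G01 X63.970 Y175.576 F4282
G01 X22.463 Y129.822 F4282
M5
G0 X41.880 Y216.997
M4 S509
G01 X48.004 Y216.997 F2045
G01 X48.004 Y101.496 F2045
G01 X41.880 Y101.496 F2045
G01 X41.880 Y216.997 F2045
M5
G0 X0.000 Y0.000

viewBox `0 0 99.323 275.451` with mm width/height → 1 unit = 1 mm. Flip: y_m = 275.451 − y_svg.

**Shape 1** — `<polyline>` line segment, stroke `#ff00ff` → engrave (S370, F4282). Machine vertices: (72.833,128.438) → (36.097,182.859). Open path.

**Shape 2** — `<path>` cubic bezier, stroke `#0000ff` → score (S509, F2045). Control points (SVG): P0=(77.618,81.296), P1=(65.794,70.241), P2=(24.857,213.609), P3=(34.615,226.201); sampled at t=k/4. Machine vertices: (77.618,194.155) → (64.538,177.948) → (48.023,130.570) → (35.555,78.758) → (34.615,49.250). Open path.

**Shape 3** — `<polyline>` open polyline, stroke `#ff00ff` → engrave (S370, F4282). Machine vertices: (18.497,109.882) → (46.042,185.228) → (15.088,247.040) → (53.815,105.325) → (63.970,175.576) → (22.463,129.822). Open path.

**Shape 4** — `<polygon>` rectangle, stroke `#0000ff` → score (S509, F2045). Machine vertices: (41.880,216.997) → (48.004,216.997) → (48.004,101.496) → (41.880,101.496) → (41.880,216.997). Closed: final G1 returns to the first vertex.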